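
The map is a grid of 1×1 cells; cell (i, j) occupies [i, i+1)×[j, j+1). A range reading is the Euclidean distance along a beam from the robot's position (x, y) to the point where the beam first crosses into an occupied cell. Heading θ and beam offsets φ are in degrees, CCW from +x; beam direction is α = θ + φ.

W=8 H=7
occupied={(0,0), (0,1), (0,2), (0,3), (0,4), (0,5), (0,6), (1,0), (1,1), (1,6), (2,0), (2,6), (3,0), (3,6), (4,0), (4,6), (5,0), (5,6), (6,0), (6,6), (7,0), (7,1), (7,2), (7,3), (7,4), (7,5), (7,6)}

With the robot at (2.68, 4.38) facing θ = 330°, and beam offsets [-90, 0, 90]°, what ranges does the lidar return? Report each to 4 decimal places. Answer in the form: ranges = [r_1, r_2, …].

ranges = [2.7482, 4.9883, 1.8706]

beam 1: φ=-90°, α=240°
  dir = (cos 240°, sin 240°) = (-0.5000, -0.8660); from cell (2,4)
  next x-line at t=1.3600, next y-line at t=0.4388; Δt_x=2.0000, Δt_y=1.1547
    y: enter (2,3) at t=0.4388
    x: enter (1,3) at t=1.3600
    y: enter (1,2) at t=1.5935
    y: enter (1,1) at t=2.7482 ← occupied
  → r_1 = 2.7482
beam 2: φ=0°, α=330°
  dir = (cos 330°, sin 330°) = (0.8660, -0.5000); from cell (2,4)
  next x-line at t=0.3695, next y-line at t=0.7600; Δt_x=1.1547, Δt_y=2.0000
    x: enter (3,4) at t=0.3695
    y: enter (3,3) at t=0.7600
    x: enter (4,3) at t=1.5242
    x: enter (5,3) at t=2.6789
    y: enter (5,2) at t=2.7600
    x: enter (6,2) at t=3.8336
    y: enter (6,1) at t=4.7600
    x: enter (7,1) at t=4.9883 ← occupied
  → r_2 = 4.9883
beam 3: φ=90°, α=60°
  dir = (cos 60°, sin 60°) = (0.5000, 0.8660); from cell (2,4)
  next x-line at t=0.6400, next y-line at t=0.7159; Δt_x=2.0000, Δt_y=1.1547
    x: enter (3,4) at t=0.6400
    y: enter (3,5) at t=0.7159
    y: enter (3,6) at t=1.8706 ← occupied
  → r_3 = 1.8706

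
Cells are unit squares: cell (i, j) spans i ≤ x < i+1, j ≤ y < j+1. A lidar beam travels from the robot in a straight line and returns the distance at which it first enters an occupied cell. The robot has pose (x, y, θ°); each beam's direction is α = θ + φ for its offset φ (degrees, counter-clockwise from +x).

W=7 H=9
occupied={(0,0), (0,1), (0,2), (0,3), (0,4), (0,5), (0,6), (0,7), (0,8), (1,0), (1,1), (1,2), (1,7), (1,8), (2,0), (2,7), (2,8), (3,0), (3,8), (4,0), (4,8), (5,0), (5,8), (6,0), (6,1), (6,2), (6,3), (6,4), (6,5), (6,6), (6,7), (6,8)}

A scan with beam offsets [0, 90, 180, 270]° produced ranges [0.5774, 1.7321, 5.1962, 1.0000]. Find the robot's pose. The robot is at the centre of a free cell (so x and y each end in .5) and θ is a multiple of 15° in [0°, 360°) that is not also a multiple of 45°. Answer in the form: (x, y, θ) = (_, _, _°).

(x, y, θ) = (5.5, 6.5, 30°)

Enumerate (i+0.5, j+0.5, θ) over the 31 free cells and 16 admissible headings. For each, cast all 4 beams and compare to the given ranges.
  (3.5, 6.5, 120°): beam 1 = 1.0000 ≠ 0.5774 ✗
  (5.5, 6.5, 345°): beam 1 = 0.5176 ≠ 0.5774 ✗
  (4.5, 4.5, 330°): beam 1 = 1.7321 ≠ 0.5774 ✗
  …
  (5.5, 6.5, 30°): r_1=0.5774, r_2=1.7321, r_3=5.1962, r_4=1.0000 — all match ✓
Only this pose fits every beam.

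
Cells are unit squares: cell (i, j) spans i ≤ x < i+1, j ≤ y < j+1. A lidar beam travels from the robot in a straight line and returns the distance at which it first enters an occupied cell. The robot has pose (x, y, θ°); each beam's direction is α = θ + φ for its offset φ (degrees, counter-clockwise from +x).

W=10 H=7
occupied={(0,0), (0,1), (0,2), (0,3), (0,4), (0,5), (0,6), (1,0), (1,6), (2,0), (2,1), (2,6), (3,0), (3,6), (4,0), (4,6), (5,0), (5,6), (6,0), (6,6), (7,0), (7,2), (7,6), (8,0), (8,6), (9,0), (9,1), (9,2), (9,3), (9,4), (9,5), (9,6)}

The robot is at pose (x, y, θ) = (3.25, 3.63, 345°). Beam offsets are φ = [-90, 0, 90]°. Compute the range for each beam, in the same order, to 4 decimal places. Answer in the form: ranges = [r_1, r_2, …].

ranges = [1.6875, 3.8823, 2.4536]

beam 1: φ=-90°, α=255°
  cosα=-0.2588 sinα=-0.9659 | (3,3) | tMaxX 0.9659 tMaxY 0.6522 | tΔX 3.8637 tΔY 1.0353
    t=0.6522 [y] (3,2)
    t=0.9659 [x] (2,2)
    t=1.6875 [y] (2,1) — stop
  → r_1 = 1.6875
beam 2: φ=0°, α=345°
  cosα=0.9659 sinα=-0.2588 | (3,3) | tMaxX 0.7765 tMaxY 2.4341 | tΔX 1.0353 tΔY 3.8637
    t=0.7765 [x] (4,3)
    t=1.8117 [x] (5,3)
    t=2.4341 [y] (5,2)
    t=2.8470 [x] (6,2)
    t=3.8823 [x] (7,2) — stop
  → r_2 = 3.8823
beam 3: φ=90°, α=75°
  cosα=0.2588 sinα=0.9659 | (3,3) | tMaxX 2.8978 tMaxY 0.3831 | tΔX 3.8637 tΔY 1.0353
    t=0.3831 [y] (3,4)
    t=1.4183 [y] (3,5)
    t=2.4536 [y] (3,6) — stop
  → r_3 = 2.4536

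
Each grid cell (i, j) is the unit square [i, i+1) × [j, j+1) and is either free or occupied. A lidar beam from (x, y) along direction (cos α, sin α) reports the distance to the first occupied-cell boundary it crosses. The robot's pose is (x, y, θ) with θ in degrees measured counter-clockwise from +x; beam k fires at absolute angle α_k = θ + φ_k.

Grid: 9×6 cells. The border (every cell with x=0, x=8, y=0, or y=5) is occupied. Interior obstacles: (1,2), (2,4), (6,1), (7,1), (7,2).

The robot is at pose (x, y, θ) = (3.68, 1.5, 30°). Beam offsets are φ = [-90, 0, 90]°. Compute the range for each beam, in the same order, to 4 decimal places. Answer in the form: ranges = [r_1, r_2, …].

beam 1: φ=-90°, α=300°
  cosα=0.5000 sinα=-0.8660 | (3,1) | tMaxX 0.6400 tMaxY 0.5774 | tΔX 2.0000 tΔY 1.1547
    t=0.5774 [y] (3,0) — stop
  → r_1 = 0.5774
beam 2: φ=0°, α=30°
  cosα=0.8660 sinα=0.5000 | (3,1) | tMaxX 0.3695 tMaxY 1.0000 | tΔX 1.1547 tΔY 2.0000
    t=0.3695 [x] (4,1)
    t=1.0000 [y] (4,2)
    t=1.5242 [x] (5,2)
    t=2.6789 [x] (6,2)
    t=3.0000 [y] (6,3)
    t=3.8336 [x] (7,3)
    t=4.9883 [x] (8,3) — stop
  → r_2 = 4.9883
beam 3: φ=90°, α=120°
  cosα=-0.5000 sinα=0.8660 | (3,1) | tMaxX 1.3600 tMaxY 0.5774 | tΔX 2.0000 tΔY 1.1547
    t=0.5774 [y] (3,2)
    t=1.3600 [x] (2,2)
    t=1.7321 [y] (2,3)
    t=2.8868 [y] (2,4) — stop
  → r_3 = 2.8868

ranges = [0.5774, 4.9883, 2.8868]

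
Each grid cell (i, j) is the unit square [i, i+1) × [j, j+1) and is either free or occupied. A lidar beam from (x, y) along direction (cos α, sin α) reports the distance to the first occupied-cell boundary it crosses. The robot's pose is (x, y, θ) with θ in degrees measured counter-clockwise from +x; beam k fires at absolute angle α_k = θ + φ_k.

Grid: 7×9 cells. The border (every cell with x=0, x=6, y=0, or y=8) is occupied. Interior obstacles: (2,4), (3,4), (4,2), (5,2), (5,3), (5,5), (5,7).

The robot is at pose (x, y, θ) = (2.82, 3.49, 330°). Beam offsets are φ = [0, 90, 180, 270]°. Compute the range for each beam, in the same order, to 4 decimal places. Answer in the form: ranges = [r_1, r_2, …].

beam 1: φ=0°, α=330°
  direction (0.8660, -0.5000); cell (2,3); t to first gridline: x 0.2078, y 0.9800 (then +1.1547 / +2.0000)
    (3,3) via x @ 0.2078
    (3,2) via y @ 0.9800
    (4,2) via x @ 1.3625  # hit
  → r_1 = 1.3625
beam 2: φ=90°, α=60°
  direction (0.5000, 0.8660); cell (2,3); t to first gridline: x 0.3600, y 0.5889 (then +2.0000 / +1.1547)
    (3,3) via x @ 0.3600
    (3,4) via y @ 0.5889  # hit
  → r_2 = 0.5889
beam 3: φ=180°, α=150°
  direction (-0.8660, 0.5000); cell (2,3); t to first gridline: x 0.9469, y 1.0200 (then +1.1547 / +2.0000)
    (1,3) via x @ 0.9469
    (1,4) via y @ 1.0200
    (0,4) via x @ 2.1016  # hit
  → r_3 = 2.1016
beam 4: φ=270°, α=240°
  direction (-0.5000, -0.8660); cell (2,3); t to first gridline: x 1.6400, y 0.5658 (then +2.0000 / +1.1547)
    (2,2) via y @ 0.5658
    (1,2) via x @ 1.6400
    (1,1) via y @ 1.7205
    (1,0) via y @ 2.8752  # hit
  → r_4 = 2.8752

ranges = [1.3625, 0.5889, 2.1016, 2.8752]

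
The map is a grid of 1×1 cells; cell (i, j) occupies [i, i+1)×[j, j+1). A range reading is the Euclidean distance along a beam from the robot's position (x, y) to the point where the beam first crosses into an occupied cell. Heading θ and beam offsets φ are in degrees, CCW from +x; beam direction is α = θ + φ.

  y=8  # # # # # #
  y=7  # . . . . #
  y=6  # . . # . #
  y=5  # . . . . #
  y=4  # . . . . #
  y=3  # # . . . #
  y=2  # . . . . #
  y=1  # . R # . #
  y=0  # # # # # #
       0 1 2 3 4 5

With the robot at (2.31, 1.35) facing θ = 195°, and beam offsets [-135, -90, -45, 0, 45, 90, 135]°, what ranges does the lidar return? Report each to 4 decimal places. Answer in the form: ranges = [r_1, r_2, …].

beam 1: φ=-135°, α=60°
  d=(0.5000,0.8660)  start (2,1)  tX=1.3800 tY=0.7506  stride 1/|dx|=2.0000 1/|dy|=1.1547
    cross y-line → (2,2), t=0.7506
    cross x-line → (3,2), t=1.3800
    cross y-line → (3,3), t=1.9053
    cross y-line → (3,4), t=3.0600
    cross x-line → (4,4), t=3.3800
    cross y-line → (4,5), t=4.2147
    cross y-line → (4,6), t=5.3694
    cross x-line → (5,6), t=5.3800 (wall)
  → r_1 = 5.3800
beam 2: φ=-90°, α=105°
  d=(-0.2588,0.9659)  start (2,1)  tX=1.1977 tY=0.6729  stride 1/|dx|=3.8637 1/|dy|=1.0353
    cross y-line → (2,2), t=0.6729
    cross x-line → (1,2), t=1.1977
    cross y-line → (1,3), t=1.7082 (wall)
  → r_2 = 1.7082
beam 3: φ=-45°, α=150°
  d=(-0.8660,0.5000)  start (2,1)  tX=0.3580 tY=1.3000  stride 1/|dx|=1.1547 1/|dy|=2.0000
    cross x-line → (1,1), t=0.3580
    cross y-line → (1,2), t=1.3000
    cross x-line → (0,2), t=1.5127 (wall)
  → r_3 = 1.5127
beam 4: φ=0°, α=195°
  d=(-0.9659,-0.2588)  start (2,1)  tX=0.3209 tY=1.3523  stride 1/|dx|=1.0353 1/|dy|=3.8637
    cross x-line → (1,1), t=0.3209
    cross y-line → (1,0), t=1.3523 (wall)
  → r_4 = 1.3523
beam 5: φ=45°, α=240°
  d=(-0.5000,-0.8660)  start (2,1)  tX=0.6200 tY=0.4041  stride 1/|dx|=2.0000 1/|dy|=1.1547
    cross y-line → (2,0), t=0.4041 (wall)
  → r_5 = 0.4041
beam 6: φ=90°, α=285°
  d=(0.2588,-0.9659)  start (2,1)  tX=2.6660 tY=0.3623  stride 1/|dx|=3.8637 1/|dy|=1.0353
    cross y-line → (2,0), t=0.3623 (wall)
  → r_6 = 0.3623
beam 7: φ=135°, α=330°
  d=(0.8660,-0.5000)  start (2,1)  tX=0.7967 tY=0.7000  stride 1/|dx|=1.1547 1/|dy|=2.0000
    cross y-line → (2,0), t=0.7000 (wall)
  → r_7 = 0.7000

ranges = [5.3800, 1.7082, 1.5127, 1.3523, 0.4041, 0.3623, 0.7000]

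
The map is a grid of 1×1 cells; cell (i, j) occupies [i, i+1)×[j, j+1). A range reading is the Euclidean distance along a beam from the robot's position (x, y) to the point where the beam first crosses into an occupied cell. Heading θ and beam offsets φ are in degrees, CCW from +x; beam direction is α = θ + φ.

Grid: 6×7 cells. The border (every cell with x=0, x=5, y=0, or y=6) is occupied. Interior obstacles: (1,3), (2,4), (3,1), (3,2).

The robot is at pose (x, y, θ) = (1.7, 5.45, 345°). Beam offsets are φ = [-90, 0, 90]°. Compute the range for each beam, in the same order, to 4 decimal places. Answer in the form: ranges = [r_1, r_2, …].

beam 1: φ=-90°, α=255°
  cosα=-0.2588 sinα=-0.9659 | (1,5) | tMaxX 2.7046 tMaxY 0.4659 | tΔX 3.8637 tΔY 1.0353
    t=0.4659 [y] (1,4)
    t=1.5012 [y] (1,3) — stop
  → r_1 = 1.5012
beam 2: φ=0°, α=345°
  cosα=0.9659 sinα=-0.2588 | (1,5) | tMaxX 0.3106 tMaxY 1.7387 | tΔX 1.0353 tΔY 3.8637
    t=0.3106 [x] (2,5)
    t=1.3459 [x] (3,5)
    t=1.7387 [y] (3,4)
    t=2.3811 [x] (4,4)
    t=3.4164 [x] (5,4) — stop
  → r_2 = 3.4164
beam 3: φ=90°, α=75°
  cosα=0.2588 sinα=0.9659 | (1,5) | tMaxX 1.1591 tMaxY 0.5694 | tΔX 3.8637 tΔY 1.0353
    t=0.5694 [y] (1,6) — stop
  → r_3 = 0.5694

ranges = [1.5012, 3.4164, 0.5694]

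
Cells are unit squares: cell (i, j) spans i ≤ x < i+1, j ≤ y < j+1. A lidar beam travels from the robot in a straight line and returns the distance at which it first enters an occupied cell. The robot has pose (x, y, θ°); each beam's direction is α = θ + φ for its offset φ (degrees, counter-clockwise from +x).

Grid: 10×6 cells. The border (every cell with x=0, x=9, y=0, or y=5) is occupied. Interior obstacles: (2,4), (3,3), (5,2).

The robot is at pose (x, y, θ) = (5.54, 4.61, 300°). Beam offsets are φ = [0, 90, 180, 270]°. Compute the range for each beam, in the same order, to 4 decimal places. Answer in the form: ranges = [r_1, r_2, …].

beam 1: φ=0°, α=300°
  direction (0.5000, -0.8660); cell (5,4); t to first gridline: x 0.9200, y 0.7044 (then +2.0000 / +1.1547)
    (5,3) via y @ 0.7044
    (6,3) via x @ 0.9200
    (6,2) via y @ 1.8591
    (7,2) via x @ 2.9200
    (7,1) via y @ 3.0138
    (7,0) via y @ 4.1685  # hit
  → r_1 = 4.1685
beam 2: φ=90°, α=30°
  direction (0.8660, 0.5000); cell (5,4); t to first gridline: x 0.5312, y 0.7800 (then +1.1547 / +2.0000)
    (6,4) via x @ 0.5312
    (6,5) via y @ 0.7800  # hit
  → r_2 = 0.7800
beam 3: φ=180°, α=120°
  direction (-0.5000, 0.8660); cell (5,4); t to first gridline: x 1.0800, y 0.4503 (then +2.0000 / +1.1547)
    (5,5) via y @ 0.4503  # hit
  → r_3 = 0.4503
beam 4: φ=270°, α=210°
  direction (-0.8660, -0.5000); cell (5,4); t to first gridline: x 0.6235, y 1.2200 (then +1.1547 / +2.0000)
    (4,4) via x @ 0.6235
    (4,3) via y @ 1.2200
    (3,3) via x @ 1.7782  # hit
  → r_4 = 1.7782

ranges = [4.1685, 0.7800, 0.4503, 1.7782]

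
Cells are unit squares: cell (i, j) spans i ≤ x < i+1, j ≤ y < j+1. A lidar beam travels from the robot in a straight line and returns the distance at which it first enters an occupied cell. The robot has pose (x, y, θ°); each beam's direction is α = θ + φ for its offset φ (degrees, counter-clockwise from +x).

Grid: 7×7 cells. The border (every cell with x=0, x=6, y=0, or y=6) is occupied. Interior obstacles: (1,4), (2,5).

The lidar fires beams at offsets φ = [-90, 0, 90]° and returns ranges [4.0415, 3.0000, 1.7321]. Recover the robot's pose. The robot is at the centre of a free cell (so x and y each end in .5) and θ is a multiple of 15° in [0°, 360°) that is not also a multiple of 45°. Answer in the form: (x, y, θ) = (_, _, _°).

Candidates: 23 free-cell centres × 16 headings = 368 poses. Raycast each; keep the one whose scan matches to 4 dp.
  (5.5, 3.5, 165°): beam 1 = 1.9319 ≠ 4.0415 ✗
  (4.5, 3.5, 75°): beam 1 = 1.5529 ≠ 4.0415 ✗
  (1.5, 1.5, 105°): beam 1 = 4.6587 ≠ 4.0415 ✗
  …
  (4.5, 4.5, 300°): r_1=4.0415, r_2=3.0000, r_3=1.7321 — all match ✓
Only this pose fits every beam.

(x, y, θ) = (4.5, 4.5, 300°)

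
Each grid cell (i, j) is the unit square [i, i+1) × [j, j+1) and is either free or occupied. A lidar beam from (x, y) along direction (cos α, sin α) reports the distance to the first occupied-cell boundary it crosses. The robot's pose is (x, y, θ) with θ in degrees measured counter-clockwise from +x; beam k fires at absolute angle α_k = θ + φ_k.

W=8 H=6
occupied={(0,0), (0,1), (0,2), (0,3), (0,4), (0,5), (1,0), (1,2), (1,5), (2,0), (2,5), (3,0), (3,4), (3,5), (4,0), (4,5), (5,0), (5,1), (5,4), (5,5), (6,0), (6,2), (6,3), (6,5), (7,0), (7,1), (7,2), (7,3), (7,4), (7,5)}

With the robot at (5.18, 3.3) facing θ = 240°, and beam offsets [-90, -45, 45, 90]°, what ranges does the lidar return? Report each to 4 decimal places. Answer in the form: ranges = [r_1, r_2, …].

beam 1: φ=-90°, α=150°
  direction (-0.8660, 0.5000); cell (5,3); t to first gridline: x 0.2078, y 1.4000 (then +1.1547 / +2.0000)
    (4,3) via x @ 0.2078
    (3,3) via x @ 1.3625
    (3,4) via y @ 1.4000  # hit
  → r_1 = 1.4000
beam 2: φ=-45°, α=195°
  direction (-0.9659, -0.2588); cell (5,3); t to first gridline: x 0.1863, y 1.1591 (then +1.0353 / +3.8637)
    (4,3) via x @ 0.1863
    (4,2) via y @ 1.1591
    (3,2) via x @ 1.2216
    (2,2) via x @ 2.2569
    (1,2) via x @ 3.2922  # hit
  → r_2 = 3.2922
beam 3: φ=45°, α=285°
  direction (0.2588, -0.9659); cell (5,3); t to first gridline: x 3.1682, y 0.3106 (then +3.8637 / +1.0353)
    (5,2) via y @ 0.3106
    (5,1) via y @ 1.3459  # hit
  → r_3 = 1.3459
beam 4: φ=90°, α=330°
  direction (0.8660, -0.5000); cell (5,3); t to first gridline: x 0.9469, y 0.6000 (then +1.1547 / +2.0000)
    (5,2) via y @ 0.6000
    (6,2) via x @ 0.9469  # hit
  → r_4 = 0.9469

ranges = [1.4000, 3.2922, 1.3459, 0.9469]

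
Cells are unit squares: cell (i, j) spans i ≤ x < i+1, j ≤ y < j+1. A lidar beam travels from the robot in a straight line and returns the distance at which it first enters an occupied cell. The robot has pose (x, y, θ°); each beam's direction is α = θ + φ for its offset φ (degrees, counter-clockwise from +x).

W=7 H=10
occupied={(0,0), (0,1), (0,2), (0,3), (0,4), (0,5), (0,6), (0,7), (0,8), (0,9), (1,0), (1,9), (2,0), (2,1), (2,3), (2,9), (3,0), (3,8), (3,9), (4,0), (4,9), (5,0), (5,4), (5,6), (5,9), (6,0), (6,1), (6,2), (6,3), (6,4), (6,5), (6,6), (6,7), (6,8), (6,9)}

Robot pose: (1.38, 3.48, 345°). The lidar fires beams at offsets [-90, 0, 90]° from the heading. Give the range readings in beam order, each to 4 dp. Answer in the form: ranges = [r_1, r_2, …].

beam 1: φ=-90°, α=255°
  d=(-0.2588,-0.9659)  start (1,3)  tX=1.4682 tY=0.4969  stride 1/|dx|=3.8637 1/|dy|=1.0353
    cross y-line → (1,2), t=0.4969
    cross x-line → (0,2), t=1.4682 (wall)
  → r_1 = 1.4682
beam 2: φ=0°, α=345°
  d=(0.9659,-0.2588)  start (1,3)  tX=0.6419 tY=1.8546  stride 1/|dx|=1.0353 1/|dy|=3.8637
    cross x-line → (2,3), t=0.6419 (wall)
  → r_2 = 0.6419
beam 3: φ=90°, α=75°
  d=(0.2588,0.9659)  start (1,3)  tX=2.3955 tY=0.5383  stride 1/|dx|=3.8637 1/|dy|=1.0353
    cross y-line → (1,4), t=0.5383
    cross y-line → (1,5), t=1.5736
    cross x-line → (2,5), t=2.3955
    cross y-line → (2,6), t=2.6089
    cross y-line → (2,7), t=3.6442
    cross y-line → (2,8), t=4.6794
    cross y-line → (2,9), t=5.7147 (wall)
  → r_3 = 5.7147

ranges = [1.4682, 0.6419, 5.7147]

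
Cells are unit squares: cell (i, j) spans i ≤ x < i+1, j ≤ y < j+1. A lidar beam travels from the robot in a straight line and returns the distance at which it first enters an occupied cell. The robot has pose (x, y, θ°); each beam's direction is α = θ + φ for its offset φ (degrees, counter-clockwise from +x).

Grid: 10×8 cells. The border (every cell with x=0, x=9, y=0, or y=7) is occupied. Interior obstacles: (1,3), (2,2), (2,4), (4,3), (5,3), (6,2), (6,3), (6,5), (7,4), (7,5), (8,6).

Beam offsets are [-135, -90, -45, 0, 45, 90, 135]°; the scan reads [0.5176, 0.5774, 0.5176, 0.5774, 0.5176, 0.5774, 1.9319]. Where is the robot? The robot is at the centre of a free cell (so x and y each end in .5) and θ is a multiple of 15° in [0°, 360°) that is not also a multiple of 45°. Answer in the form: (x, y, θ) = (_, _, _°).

Candidates: 37 free-cell centres × 16 headings = 592 poses. Raycast each; keep the one whose scan matches to 4 dp.
  (7.5, 1.5, 195°): beam 1 = 3.0000 ≠ 0.5176 ✗
  (8.5, 2.5, 60°): beam 1 = 1.5529 ≠ 0.5176 ✗
  (8.5, 4.5, 165°): beam 1 = 0.5774 ≠ 0.5176 ✗
  (7.5, 6.5, 240°): beam 2 = 1.0000 ≠ 0.5774 ✗
  (5.5, 4.5, 165°): beam 1 = 1.0000 ≠ 0.5176 ✗
  …
  (7.5, 6.5, 30°): r_1=0.5176, r_2=0.5774, r_3=0.5176, r_4=0.5774, r_5=0.5176, r_6=0.5774, r_7=1.9319 — all match ✓
Unique over the lattice → pose = (7.5, 6.5, 30°).

(x, y, θ) = (7.5, 6.5, 30°)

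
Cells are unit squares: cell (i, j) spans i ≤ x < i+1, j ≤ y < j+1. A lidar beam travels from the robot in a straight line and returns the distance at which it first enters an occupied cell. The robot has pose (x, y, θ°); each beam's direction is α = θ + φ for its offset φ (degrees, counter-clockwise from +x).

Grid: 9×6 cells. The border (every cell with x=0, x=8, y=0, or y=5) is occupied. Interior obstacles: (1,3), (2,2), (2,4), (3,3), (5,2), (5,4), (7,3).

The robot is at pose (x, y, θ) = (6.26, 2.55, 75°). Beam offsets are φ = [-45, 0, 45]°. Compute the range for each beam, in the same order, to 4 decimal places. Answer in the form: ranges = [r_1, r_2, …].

beam 1: φ=-45°, α=30°
  d=(0.8660,0.5000)  start (6,2)  tX=0.8545 tY=0.9000  stride 1/|dx|=1.1547 1/|dy|=2.0000
    cross x-line → (7,2), t=0.8545
    cross y-line → (7,3), t=0.9000 (wall)
  → r_1 = 0.9000
beam 2: φ=0°, α=75°
  d=(0.2588,0.9659)  start (6,2)  tX=2.8591 tY=0.4659  stride 1/|dx|=3.8637 1/|dy|=1.0353
    cross y-line → (6,3), t=0.4659
    cross y-line → (6,4), t=1.5012
    cross y-line → (6,5), t=2.5364 (wall)
  → r_2 = 2.5364
beam 3: φ=45°, α=120°
  d=(-0.5000,0.8660)  start (6,2)  tX=0.5200 tY=0.5196  stride 1/|dx|=2.0000 1/|dy|=1.1547
    cross y-line → (6,3), t=0.5196
    cross x-line → (5,3), t=0.5200
    cross y-line → (5,4), t=1.6743 (wall)
  → r_3 = 1.6743

ranges = [0.9000, 2.5364, 1.6743]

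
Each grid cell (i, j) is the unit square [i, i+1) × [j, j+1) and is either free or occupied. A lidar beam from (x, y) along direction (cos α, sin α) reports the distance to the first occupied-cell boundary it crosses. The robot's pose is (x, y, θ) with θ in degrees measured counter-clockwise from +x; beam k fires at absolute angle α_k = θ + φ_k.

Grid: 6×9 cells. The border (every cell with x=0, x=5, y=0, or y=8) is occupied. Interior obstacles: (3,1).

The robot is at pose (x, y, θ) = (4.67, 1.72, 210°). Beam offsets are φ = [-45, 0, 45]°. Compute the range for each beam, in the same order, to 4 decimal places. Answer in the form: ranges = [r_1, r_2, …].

beam 1: φ=-45°, α=165°
  d=(-0.9659,0.2588)  start (4,1)  tX=0.6936 tY=1.0818  stride 1/|dx|=1.0353 1/|dy|=3.8637
    cross x-line → (3,1), t=0.6936 (wall)
  → r_1 = 0.6936
beam 2: φ=0°, α=210°
  d=(-0.8660,-0.5000)  start (4,1)  tX=0.7736 tY=1.4400  stride 1/|dx|=1.1547 1/|dy|=2.0000
    cross x-line → (3,1), t=0.7736 (wall)
  → r_2 = 0.7736
beam 3: φ=45°, α=255°
  d=(-0.2588,-0.9659)  start (4,1)  tX=2.5887 tY=0.7454  stride 1/|dx|=3.8637 1/|dy|=1.0353
    cross y-line → (4,0), t=0.7454 (wall)
  → r_3 = 0.7454

ranges = [0.6936, 0.7736, 0.7454]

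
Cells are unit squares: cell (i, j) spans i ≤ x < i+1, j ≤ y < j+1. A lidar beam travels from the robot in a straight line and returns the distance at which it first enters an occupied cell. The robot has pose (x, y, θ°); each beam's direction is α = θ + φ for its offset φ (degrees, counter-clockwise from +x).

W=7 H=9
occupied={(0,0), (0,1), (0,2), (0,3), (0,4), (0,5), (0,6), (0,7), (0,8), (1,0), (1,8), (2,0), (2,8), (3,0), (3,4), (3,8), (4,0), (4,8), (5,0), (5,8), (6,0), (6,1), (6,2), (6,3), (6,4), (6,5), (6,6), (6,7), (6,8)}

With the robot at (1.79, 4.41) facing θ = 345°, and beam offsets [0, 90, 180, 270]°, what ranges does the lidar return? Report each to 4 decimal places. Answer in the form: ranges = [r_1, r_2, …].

beam 1: φ=0°, α=345°
  d=(0.9659,-0.2588)  start (1,4)  tX=0.2174 tY=1.5841  stride 1/|dx|=1.0353 1/|dy|=3.8637
    cross x-line → (2,4), t=0.2174
    cross x-line → (3,4), t=1.2527 (wall)
  → r_1 = 1.2527
beam 2: φ=90°, α=75°
  d=(0.2588,0.9659)  start (1,4)  tX=0.8114 tY=0.6108  stride 1/|dx|=3.8637 1/|dy|=1.0353
    cross y-line → (1,5), t=0.6108
    cross x-line → (2,5), t=0.8114
    cross y-line → (2,6), t=1.6461
    cross y-line → (2,7), t=2.6814
    cross y-line → (2,8), t=3.7166 (wall)
  → r_2 = 3.7166
beam 3: φ=180°, α=165°
  d=(-0.9659,0.2588)  start (1,4)  tX=0.8179 tY=2.2796  stride 1/|dx|=1.0353 1/|dy|=3.8637
    cross x-line → (0,4), t=0.8179 (wall)
  → r_3 = 0.8179
beam 4: φ=270°, α=255°
  d=(-0.2588,-0.9659)  start (1,4)  tX=3.0523 tY=0.4245  stride 1/|dx|=3.8637 1/|dy|=1.0353
    cross y-line → (1,3), t=0.4245
    cross y-line → (1,2), t=1.4597
    cross y-line → (1,1), t=2.4950
    cross x-line → (0,1), t=3.0523 (wall)
  → r_4 = 3.0523

ranges = [1.2527, 3.7166, 0.8179, 3.0523]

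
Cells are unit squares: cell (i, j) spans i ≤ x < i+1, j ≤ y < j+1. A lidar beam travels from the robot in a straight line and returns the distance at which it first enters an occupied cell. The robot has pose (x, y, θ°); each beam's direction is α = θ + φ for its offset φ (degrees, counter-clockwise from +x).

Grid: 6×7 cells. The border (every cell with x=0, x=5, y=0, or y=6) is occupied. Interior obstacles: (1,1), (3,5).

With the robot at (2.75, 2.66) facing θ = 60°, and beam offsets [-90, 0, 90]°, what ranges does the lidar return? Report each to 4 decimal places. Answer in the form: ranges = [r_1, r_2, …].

ranges = [2.5981, 3.8567, 2.0207]

beam 1: φ=-90°, α=330°
  direction (0.8660, -0.5000); cell (2,2); t to first gridline: x 0.2887, y 1.3200 (then +1.1547 / +2.0000)
    (3,2) via x @ 0.2887
    (3,1) via y @ 1.3200
    (4,1) via x @ 1.4434
    (5,1) via x @ 2.5981  # hit
  → r_1 = 2.5981
beam 2: φ=0°, α=60°
  direction (0.5000, 0.8660); cell (2,2); t to first gridline: x 0.5000, y 0.3926 (then +2.0000 / +1.1547)
    (2,3) via y @ 0.3926
    (3,3) via x @ 0.5000
    (3,4) via y @ 1.5473
    (4,4) via x @ 2.5000
    (4,5) via y @ 2.7020
    (4,6) via y @ 3.8567  # hit
  → r_2 = 3.8567
beam 3: φ=90°, α=150°
  direction (-0.8660, 0.5000); cell (2,2); t to first gridline: x 0.8660, y 0.6800 (then +1.1547 / +2.0000)
    (2,3) via y @ 0.6800
    (1,3) via x @ 0.8660
    (0,3) via x @ 2.0207  # hit
  → r_3 = 2.0207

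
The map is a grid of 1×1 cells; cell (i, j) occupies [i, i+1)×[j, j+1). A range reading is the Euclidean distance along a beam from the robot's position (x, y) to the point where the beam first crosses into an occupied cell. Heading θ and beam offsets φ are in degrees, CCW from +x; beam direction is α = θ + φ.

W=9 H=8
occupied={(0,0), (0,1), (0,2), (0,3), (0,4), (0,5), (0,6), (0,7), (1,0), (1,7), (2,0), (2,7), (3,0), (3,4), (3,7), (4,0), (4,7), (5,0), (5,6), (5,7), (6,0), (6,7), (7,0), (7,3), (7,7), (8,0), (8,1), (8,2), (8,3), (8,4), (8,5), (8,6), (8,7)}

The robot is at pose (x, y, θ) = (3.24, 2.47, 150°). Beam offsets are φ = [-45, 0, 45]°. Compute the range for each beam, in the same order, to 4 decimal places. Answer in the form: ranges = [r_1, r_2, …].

ranges = [4.6898, 2.5865, 2.3190]

beam 1: φ=-45°, α=105°
  d=(-0.2588,0.9659)  start (3,2)  tX=0.9273 tY=0.5487  stride 1/|dx|=3.8637 1/|dy|=1.0353
    cross y-line → (3,3), t=0.5487
    cross x-line → (2,3), t=0.9273
    cross y-line → (2,4), t=1.5840
    cross y-line → (2,5), t=2.6192
    cross y-line → (2,6), t=3.6545
    cross y-line → (2,7), t=4.6898 (wall)
  → r_1 = 4.6898
beam 2: φ=0°, α=150°
  d=(-0.8660,0.5000)  start (3,2)  tX=0.2771 tY=1.0600  stride 1/|dx|=1.1547 1/|dy|=2.0000
    cross x-line → (2,2), t=0.2771
    cross y-line → (2,3), t=1.0600
    cross x-line → (1,3), t=1.4318
    cross x-line → (0,3), t=2.5865 (wall)
  → r_2 = 2.5865
beam 3: φ=45°, α=195°
  d=(-0.9659,-0.2588)  start (3,2)  tX=0.2485 tY=1.8159  stride 1/|dx|=1.0353 1/|dy|=3.8637
    cross x-line → (2,2), t=0.2485
    cross x-line → (1,2), t=1.2837
    cross y-line → (1,1), t=1.8159
    cross x-line → (0,1), t=2.3190 (wall)
  → r_3 = 2.3190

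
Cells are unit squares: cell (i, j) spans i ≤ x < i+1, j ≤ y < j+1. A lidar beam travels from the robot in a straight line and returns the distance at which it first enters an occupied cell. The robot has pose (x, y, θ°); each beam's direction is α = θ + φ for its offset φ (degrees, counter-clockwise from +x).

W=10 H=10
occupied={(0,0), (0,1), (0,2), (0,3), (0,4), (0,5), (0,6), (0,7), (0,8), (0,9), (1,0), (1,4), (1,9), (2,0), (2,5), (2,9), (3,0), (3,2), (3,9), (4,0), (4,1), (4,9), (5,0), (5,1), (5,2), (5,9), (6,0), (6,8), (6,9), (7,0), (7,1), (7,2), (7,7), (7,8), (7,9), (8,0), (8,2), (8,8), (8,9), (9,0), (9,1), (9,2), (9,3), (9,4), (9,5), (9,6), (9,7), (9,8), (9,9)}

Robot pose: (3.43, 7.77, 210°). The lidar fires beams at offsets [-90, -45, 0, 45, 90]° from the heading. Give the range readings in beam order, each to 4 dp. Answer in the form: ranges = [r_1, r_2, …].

beam 1: φ=-90°, α=120°
  cosα=-0.5000 sinα=0.8660 | (3,7) | tMaxX 0.8600 tMaxY 0.2656 | tΔX 2.0000 tΔY 1.1547
    t=0.2656 [y] (3,8)
    t=0.8600 [x] (2,8)
    t=1.4203 [y] (2,9) — stop
  → r_1 = 1.4203
beam 2: φ=-45°, α=165°
  cosα=-0.9659 sinα=0.2588 | (3,7) | tMaxX 0.4452 tMaxY 0.8887 | tΔX 1.0353 tΔY 3.8637
    t=0.4452 [x] (2,7)
    t=0.8887 [y] (2,8)
    t=1.4804 [x] (1,8)
    t=2.5157 [x] (0,8) — stop
  → r_2 = 2.5157
beam 3: φ=0°, α=210°
  cosα=-0.8660 sinα=-0.5000 | (3,7) | tMaxX 0.4965 tMaxY 1.5400 | tΔX 1.1547 tΔY 2.0000
    t=0.4965 [x] (2,7)
    t=1.5400 [y] (2,6)
    t=1.6512 [x] (1,6)
    t=2.8059 [x] (0,6) — stop
  → r_3 = 2.8059
beam 4: φ=45°, α=255°
  cosα=-0.2588 sinα=-0.9659 | (3,7) | tMaxX 1.6614 tMaxY 0.7972 | tΔX 3.8637 tΔY 1.0353
    t=0.7972 [y] (3,6)
    t=1.6614 [x] (2,6)
    t=1.8324 [y] (2,5) — stop
  → r_4 = 1.8324
beam 5: φ=90°, α=300°
  cosα=0.5000 sinα=-0.8660 | (3,7) | tMaxX 1.1400 tMaxY 0.8891 | tΔX 2.0000 tΔY 1.1547
    t=0.8891 [y] (3,6)
    t=1.1400 [x] (4,6)
    t=2.0438 [y] (4,5)
    t=3.1400 [x] (5,5)
    t=3.1985 [y] (5,4)
    t=4.3532 [y] (5,3)
    t=5.1400 [x] (6,3)
    t=5.5079 [y] (6,2)
    t=6.6626 [y] (6,1)
    t=7.1400 [x] (7,1) — stop
  → r_5 = 7.1400

ranges = [1.4203, 2.5157, 2.8059, 1.8324, 7.1400]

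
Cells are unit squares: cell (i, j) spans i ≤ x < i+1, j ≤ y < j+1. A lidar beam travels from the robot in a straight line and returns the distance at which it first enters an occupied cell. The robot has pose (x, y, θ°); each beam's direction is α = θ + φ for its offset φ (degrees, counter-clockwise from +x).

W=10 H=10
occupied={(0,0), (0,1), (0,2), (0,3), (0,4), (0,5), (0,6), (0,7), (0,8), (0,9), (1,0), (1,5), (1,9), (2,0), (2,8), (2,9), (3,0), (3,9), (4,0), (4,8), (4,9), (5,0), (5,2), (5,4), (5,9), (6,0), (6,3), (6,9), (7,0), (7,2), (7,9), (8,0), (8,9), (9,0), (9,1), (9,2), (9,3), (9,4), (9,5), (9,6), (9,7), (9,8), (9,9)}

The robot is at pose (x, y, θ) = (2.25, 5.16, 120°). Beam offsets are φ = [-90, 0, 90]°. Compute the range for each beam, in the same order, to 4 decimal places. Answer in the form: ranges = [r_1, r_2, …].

ranges = [7.6800, 0.5000, 0.2887]

beam 1: φ=-90°, α=30°
  direction (0.8660, 0.5000); cell (2,5); t to first gridline: x 0.8660, y 1.6800 (then +1.1547 / +2.0000)
    (3,5) via x @ 0.8660
    (3,6) via y @ 1.6800
    (4,6) via x @ 2.0207
    (5,6) via x @ 3.1754
    (5,7) via y @ 3.6800
    (6,7) via x @ 4.3301
    (7,7) via x @ 5.4848
    (7,8) via y @ 5.6800
    (8,8) via x @ 6.6395
    (8,9) via y @ 7.6800  # hit
  → r_1 = 7.6800
beam 2: φ=0°, α=120°
  direction (-0.5000, 0.8660); cell (2,5); t to first gridline: x 0.5000, y 0.9699 (then +2.0000 / +1.1547)
    (1,5) via x @ 0.5000  # hit
  → r_2 = 0.5000
beam 3: φ=90°, α=210°
  direction (-0.8660, -0.5000); cell (2,5); t to first gridline: x 0.2887, y 0.3200 (then +1.1547 / +2.0000)
    (1,5) via x @ 0.2887  # hit
  → r_3 = 0.2887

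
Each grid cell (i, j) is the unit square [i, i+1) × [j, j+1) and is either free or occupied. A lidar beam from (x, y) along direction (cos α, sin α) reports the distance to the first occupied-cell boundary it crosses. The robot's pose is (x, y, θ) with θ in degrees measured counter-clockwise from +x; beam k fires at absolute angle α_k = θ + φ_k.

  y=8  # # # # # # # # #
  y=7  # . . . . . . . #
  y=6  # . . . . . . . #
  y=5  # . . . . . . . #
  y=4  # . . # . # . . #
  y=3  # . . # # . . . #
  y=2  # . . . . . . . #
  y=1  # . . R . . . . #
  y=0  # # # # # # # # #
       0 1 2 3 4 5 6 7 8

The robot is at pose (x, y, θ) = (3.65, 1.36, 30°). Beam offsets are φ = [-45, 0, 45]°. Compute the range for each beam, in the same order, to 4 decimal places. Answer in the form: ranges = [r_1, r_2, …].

ranges = [1.3909, 5.0229, 1.6979]

beam 1: φ=-45°, α=345°
  direction (0.9659, -0.2588); cell (3,1); t to first gridline: x 0.3623, y 1.3909 (then +1.0353 / +3.8637)
    (4,1) via x @ 0.3623
    (4,0) via y @ 1.3909  # hit
  → r_1 = 1.3909
beam 2: φ=0°, α=30°
  direction (0.8660, 0.5000); cell (3,1); t to first gridline: x 0.4041, y 1.2800 (then +1.1547 / +2.0000)
    (4,1) via x @ 0.4041
    (4,2) via y @ 1.2800
    (5,2) via x @ 1.5588
    (6,2) via x @ 2.7135
    (6,3) via y @ 3.2800
    (7,3) via x @ 3.8682
    (8,3) via x @ 5.0229  # hit
  → r_2 = 5.0229
beam 3: φ=45°, α=75°
  direction (0.2588, 0.9659); cell (3,1); t to first gridline: x 1.3523, y 0.6626 (then +3.8637 / +1.0353)
    (3,2) via y @ 0.6626
    (4,2) via x @ 1.3523
    (4,3) via y @ 1.6979  # hit
  → r_3 = 1.6979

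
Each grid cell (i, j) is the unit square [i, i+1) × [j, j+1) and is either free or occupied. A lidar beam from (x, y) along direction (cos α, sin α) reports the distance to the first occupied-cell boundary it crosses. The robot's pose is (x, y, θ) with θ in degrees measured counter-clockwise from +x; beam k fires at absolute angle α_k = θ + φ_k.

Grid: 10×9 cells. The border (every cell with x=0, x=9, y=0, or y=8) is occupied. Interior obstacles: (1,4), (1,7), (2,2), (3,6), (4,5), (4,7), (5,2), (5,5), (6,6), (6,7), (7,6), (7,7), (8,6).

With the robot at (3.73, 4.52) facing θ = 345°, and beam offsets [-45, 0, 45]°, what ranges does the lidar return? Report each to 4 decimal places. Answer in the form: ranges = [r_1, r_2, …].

beam 1: φ=-45°, α=300°
  direction (0.5000, -0.8660); cell (3,4); t to first gridline: x 0.5400, y 0.6004 (then +2.0000 / +1.1547)
    (4,4) via x @ 0.5400
    (4,3) via y @ 0.6004
    (4,2) via y @ 1.7551
    (5,2) via x @ 2.5400  # hit
  → r_1 = 2.5400
beam 2: φ=0°, α=345°
  direction (0.9659, -0.2588); cell (3,4); t to first gridline: x 0.2795, y 2.0091 (then +1.0353 / +3.8637)
    (4,4) via x @ 0.2795
    (5,4) via x @ 1.3148
    (5,3) via y @ 2.0091
    (6,3) via x @ 2.3501
    (7,3) via x @ 3.3854
    (8,3) via x @ 4.4206
    (9,3) via x @ 5.4559  # hit
  → r_2 = 5.4559
beam 3: φ=45°, α=30°
  direction (0.8660, 0.5000); cell (3,4); t to first gridline: x 0.3118, y 0.9600 (then +1.1547 / +2.0000)
    (4,4) via x @ 0.3118
    (4,5) via y @ 0.9600  # hit
  → r_3 = 0.9600

ranges = [2.5400, 5.4559, 0.9600]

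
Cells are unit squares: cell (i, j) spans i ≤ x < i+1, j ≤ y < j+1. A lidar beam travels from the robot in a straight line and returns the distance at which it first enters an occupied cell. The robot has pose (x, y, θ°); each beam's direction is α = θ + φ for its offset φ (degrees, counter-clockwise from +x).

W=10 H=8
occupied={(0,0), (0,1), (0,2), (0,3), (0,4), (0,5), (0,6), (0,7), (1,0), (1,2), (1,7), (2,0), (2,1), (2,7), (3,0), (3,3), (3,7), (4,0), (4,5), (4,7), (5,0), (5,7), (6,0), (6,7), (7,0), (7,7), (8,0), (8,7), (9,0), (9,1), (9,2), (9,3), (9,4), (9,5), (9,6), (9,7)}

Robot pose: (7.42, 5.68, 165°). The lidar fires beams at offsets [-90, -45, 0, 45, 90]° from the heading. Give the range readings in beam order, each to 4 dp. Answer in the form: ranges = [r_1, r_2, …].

ranges = [1.3666, 1.5242, 5.1001, 3.9491, 4.8451]

beam 1: φ=-90°, α=75°
  d=(0.2588,0.9659)  start (7,5)  tX=2.2409 tY=0.3313  stride 1/|dx|=3.8637 1/|dy|=1.0353
    cross y-line → (7,6), t=0.3313
    cross y-line → (7,7), t=1.3666 (wall)
  → r_1 = 1.3666
beam 2: φ=-45°, α=120°
  d=(-0.5000,0.8660)  start (7,5)  tX=0.8400 tY=0.3695  stride 1/|dx|=2.0000 1/|dy|=1.1547
    cross y-line → (7,6), t=0.3695
    cross x-line → (6,6), t=0.8400
    cross y-line → (6,7), t=1.5242 (wall)
  → r_2 = 1.5242
beam 3: φ=0°, α=165°
  d=(-0.9659,0.2588)  start (7,5)  tX=0.4348 tY=1.2364  stride 1/|dx|=1.0353 1/|dy|=3.8637
    cross x-line → (6,5), t=0.4348
    cross y-line → (6,6), t=1.2364
    cross x-line → (5,6), t=1.4701
    cross x-line → (4,6), t=2.5054
    cross x-line → (3,6), t=3.5406
    cross x-line → (2,6), t=4.5759
    cross y-line → (2,7), t=5.1001 (wall)
  → r_3 = 5.1001
beam 4: φ=45°, α=210°
  d=(-0.8660,-0.5000)  start (7,5)  tX=0.4850 tY=1.3600  stride 1/|dx|=1.1547 1/|dy|=2.0000
    cross x-line → (6,5), t=0.4850
    cross y-line → (6,4), t=1.3600
    cross x-line → (5,4), t=1.6397
    cross x-line → (4,4), t=2.7944
    cross y-line → (4,3), t=3.3600
    cross x-line → (3,3), t=3.9491 (wall)
  → r_4 = 3.9491
beam 5: φ=90°, α=255°
  d=(-0.2588,-0.9659)  start (7,5)  tX=1.6228 tY=0.7040  stride 1/|dx|=3.8637 1/|dy|=1.0353
    cross y-line → (7,4), t=0.7040
    cross x-line → (6,4), t=1.6228
    cross y-line → (6,3), t=1.7393
    cross y-line → (6,2), t=2.7745
    cross y-line → (6,1), t=3.8098
    cross y-line → (6,0), t=4.8451 (wall)
  → r_5 = 4.8451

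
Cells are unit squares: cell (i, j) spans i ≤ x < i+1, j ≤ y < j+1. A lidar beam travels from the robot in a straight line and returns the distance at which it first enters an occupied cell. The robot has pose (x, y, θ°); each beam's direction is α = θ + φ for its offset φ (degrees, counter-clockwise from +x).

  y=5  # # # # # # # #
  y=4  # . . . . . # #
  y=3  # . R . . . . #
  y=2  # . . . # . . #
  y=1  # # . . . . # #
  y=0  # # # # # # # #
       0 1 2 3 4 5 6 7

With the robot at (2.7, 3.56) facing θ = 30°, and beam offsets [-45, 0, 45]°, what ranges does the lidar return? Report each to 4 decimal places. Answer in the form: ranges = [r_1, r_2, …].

beam 1: φ=-45°, α=345°
  d=(0.9659,-0.2588)  start (2,3)  tX=0.3106 tY=2.1637  stride 1/|dx|=1.0353 1/|dy|=3.8637
    cross x-line → (3,3), t=0.3106
    cross x-line → (4,3), t=1.3459
    cross y-line → (4,2), t=2.1637 (wall)
  → r_1 = 2.1637
beam 2: φ=0°, α=30°
  d=(0.8660,0.5000)  start (2,3)  tX=0.3464 tY=0.8800  stride 1/|dx|=1.1547 1/|dy|=2.0000
    cross x-line → (3,3), t=0.3464
    cross y-line → (3,4), t=0.8800
    cross x-line → (4,4), t=1.5011
    cross x-line → (5,4), t=2.6558
    cross y-line → (5,5), t=2.8800 (wall)
  → r_2 = 2.8800
beam 3: φ=45°, α=75°
  d=(0.2588,0.9659)  start (2,3)  tX=1.1591 tY=0.4555  stride 1/|dx|=3.8637 1/|dy|=1.0353
    cross y-line → (2,4), t=0.4555
    cross x-line → (3,4), t=1.1591
    cross y-line → (3,5), t=1.4908 (wall)
  → r_3 = 1.4908

ranges = [2.1637, 2.8800, 1.4908]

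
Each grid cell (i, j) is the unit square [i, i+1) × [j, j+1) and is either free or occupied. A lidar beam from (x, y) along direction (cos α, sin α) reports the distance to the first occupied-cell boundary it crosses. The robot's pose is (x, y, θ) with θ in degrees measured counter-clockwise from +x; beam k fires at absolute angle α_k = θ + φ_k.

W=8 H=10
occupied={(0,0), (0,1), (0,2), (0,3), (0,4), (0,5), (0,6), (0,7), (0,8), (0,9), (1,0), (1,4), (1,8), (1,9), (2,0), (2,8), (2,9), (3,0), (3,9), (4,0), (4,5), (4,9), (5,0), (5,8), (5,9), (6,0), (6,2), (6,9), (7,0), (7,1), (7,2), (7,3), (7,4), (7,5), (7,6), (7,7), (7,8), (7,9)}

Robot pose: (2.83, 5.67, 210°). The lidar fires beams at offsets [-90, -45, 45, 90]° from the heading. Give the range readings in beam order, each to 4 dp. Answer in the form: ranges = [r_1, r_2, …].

ranges = [2.6905, 1.8946, 4.8347, 5.3925]

beam 1: φ=-90°, α=120°
  d=(-0.5000,0.8660)  start (2,5)  tX=1.6600 tY=0.3811  stride 1/|dx|=2.0000 1/|dy|=1.1547
    cross y-line → (2,6), t=0.3811
    cross y-line → (2,7), t=1.5358
    cross x-line → (1,7), t=1.6600
    cross y-line → (1,8), t=2.6905 (wall)
  → r_1 = 2.6905
beam 2: φ=-45°, α=165°
  d=(-0.9659,0.2588)  start (2,5)  tX=0.8593 tY=1.2750  stride 1/|dx|=1.0353 1/|dy|=3.8637
    cross x-line → (1,5), t=0.8593
    cross y-line → (1,6), t=1.2750
    cross x-line → (0,6), t=1.8946 (wall)
  → r_2 = 1.8946
beam 3: φ=45°, α=255°
  d=(-0.2588,-0.9659)  start (2,5)  tX=3.2069 tY=0.6936  stride 1/|dx|=3.8637 1/|dy|=1.0353
    cross y-line → (2,4), t=0.6936
    cross y-line → (2,3), t=1.7289
    cross y-line → (2,2), t=2.7642
    cross x-line → (1,2), t=3.2069
    cross y-line → (1,1), t=3.7995
    cross y-line → (1,0), t=4.8347 (wall)
  → r_3 = 4.8347
beam 4: φ=90°, α=300°
  d=(0.5000,-0.8660)  start (2,5)  tX=0.3400 tY=0.7736  stride 1/|dx|=2.0000 1/|dy|=1.1547
    cross x-line → (3,5), t=0.3400
    cross y-line → (3,4), t=0.7736
    cross y-line → (3,3), t=1.9283
    cross x-line → (4,3), t=2.3400
    cross y-line → (4,2), t=3.0831
    cross y-line → (4,1), t=4.2378
    cross x-line → (5,1), t=4.3400
    cross y-line → (5,0), t=5.3925 (wall)
  → r_4 = 5.3925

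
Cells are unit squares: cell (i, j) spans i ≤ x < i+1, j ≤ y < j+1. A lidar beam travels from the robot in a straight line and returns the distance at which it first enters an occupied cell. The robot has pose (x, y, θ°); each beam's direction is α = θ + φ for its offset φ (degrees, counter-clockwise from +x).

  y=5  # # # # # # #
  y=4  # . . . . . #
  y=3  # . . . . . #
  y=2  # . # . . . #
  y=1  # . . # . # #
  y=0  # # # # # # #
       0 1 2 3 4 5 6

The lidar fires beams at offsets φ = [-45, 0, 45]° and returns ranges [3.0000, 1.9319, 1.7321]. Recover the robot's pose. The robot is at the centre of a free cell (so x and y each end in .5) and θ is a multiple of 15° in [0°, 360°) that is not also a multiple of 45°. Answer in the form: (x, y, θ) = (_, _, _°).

(x, y, θ) = (4.5, 3.5, 195°)

Enumerate (i+0.5, j+0.5, θ) over the 17 free cells and 16 admissible headings. For each, cast all 3 beams and compare to the given ranges.
  (4.5, 2.5, 285°): beam 1 = 1.0000 ≠ 3.0000 ✗
  (4.5, 2.5, 120°): beam 1 = 2.5882 ≠ 3.0000 ✗
  (5.5, 2.5, 345°): beam 1 = 0.5774 ≠ 3.0000 ✗
  …
  (4.5, 3.5, 195°): r_1=3.0000, r_2=1.9319, r_3=1.7321 — all match ✓
No second candidate reproduces the full scan.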